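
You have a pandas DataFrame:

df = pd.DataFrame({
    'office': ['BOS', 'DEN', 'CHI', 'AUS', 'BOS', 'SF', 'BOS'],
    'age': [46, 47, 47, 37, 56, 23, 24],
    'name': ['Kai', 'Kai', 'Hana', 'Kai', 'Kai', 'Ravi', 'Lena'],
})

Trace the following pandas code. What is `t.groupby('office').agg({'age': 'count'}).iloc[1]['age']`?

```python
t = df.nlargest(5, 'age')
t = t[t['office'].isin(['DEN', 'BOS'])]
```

take 5 rows with largest age:
  office  age  name
4    BOS   56   Kai
1    DEN   47   Kai
2    CHI   47  Hana
0    BOS   46   Kai
3    AUS   37   Kai
filter rows where office in ['DEN', 'BOS']:
  office  age name
4    BOS   56  Kai
1    DEN   47  Kai
0    BOS   46  Kai
group by office, count of age:
        age
office     
BOS       2
DEN       1
Finally, value at position 1, column 'age' = 1.

1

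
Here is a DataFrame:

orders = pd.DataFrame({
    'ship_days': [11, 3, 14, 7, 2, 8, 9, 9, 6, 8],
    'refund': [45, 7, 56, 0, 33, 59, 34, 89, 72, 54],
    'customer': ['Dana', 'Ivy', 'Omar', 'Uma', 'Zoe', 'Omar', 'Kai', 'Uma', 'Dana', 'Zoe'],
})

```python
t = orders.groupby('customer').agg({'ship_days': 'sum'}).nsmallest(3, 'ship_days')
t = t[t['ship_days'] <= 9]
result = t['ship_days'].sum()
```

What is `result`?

group by customer, sum of ship_days:
          ship_days
customer           
Dana             17
Ivy               3
Kai               9
Omar             22
Uma              16
Zoe              10
take 3 rows with smallest ship_days:
          ship_days
customer           
Ivy               3
Kai               9
Zoe              10
filter rows where ship_days <= 9:
          ship_days
customer           
Ivy               3
Kai               9

12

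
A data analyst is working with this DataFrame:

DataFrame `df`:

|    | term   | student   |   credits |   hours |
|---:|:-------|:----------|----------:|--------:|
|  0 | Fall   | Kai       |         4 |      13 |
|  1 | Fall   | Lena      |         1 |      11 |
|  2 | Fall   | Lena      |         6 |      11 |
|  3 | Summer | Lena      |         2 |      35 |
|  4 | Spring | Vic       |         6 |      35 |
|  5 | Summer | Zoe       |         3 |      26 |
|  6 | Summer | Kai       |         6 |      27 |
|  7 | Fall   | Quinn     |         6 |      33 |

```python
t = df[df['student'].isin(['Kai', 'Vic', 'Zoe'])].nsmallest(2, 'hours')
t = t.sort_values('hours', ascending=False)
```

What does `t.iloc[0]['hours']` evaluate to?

26

filter rows where student in ['Kai', 'Vic', 'Zoe']:
     term student  credits  hours
0    Fall     Kai        4     13
4  Spring     Vic        6     35
5  Summer     Zoe        3     26
6  Summer     Kai        6     27
take 2 rows with smallest hours:
     term student  credits  hours
0    Fall     Kai        4     13
5  Summer     Zoe        3     26
sort by hours descending:
     term student  credits  hours
5  Summer     Zoe        3     26
0    Fall     Kai        4     13
value at position 0, column 'hours' → 26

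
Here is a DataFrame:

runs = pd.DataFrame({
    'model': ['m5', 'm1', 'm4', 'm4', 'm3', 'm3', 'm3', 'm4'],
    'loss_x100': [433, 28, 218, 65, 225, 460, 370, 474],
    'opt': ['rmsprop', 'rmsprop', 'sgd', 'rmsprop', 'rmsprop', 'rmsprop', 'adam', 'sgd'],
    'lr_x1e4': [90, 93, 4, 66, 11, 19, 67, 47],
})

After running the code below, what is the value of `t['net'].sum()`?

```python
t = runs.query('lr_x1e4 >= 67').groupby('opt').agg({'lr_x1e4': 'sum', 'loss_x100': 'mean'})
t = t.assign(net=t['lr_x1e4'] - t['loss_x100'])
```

filter rows where lr_x1e4 >= 67:
  model  loss_x100      opt  lr_x1e4
0    m5        433  rmsprop       90
1    m1         28  rmsprop       93
6    m3        370     adam       67
group by opt: sum(lr_x1e4), mean(loss_x100):
         lr_x1e4  loss_x100
opt                        
adam          67      370.0
rmsprop      183      230.5
add column net = t['lr_x1e4'] - t['loss_x100']:
         lr_x1e4  loss_x100    net
opt                               
adam          67      370.0 -303.0
rmsprop      183      230.5  -47.5

-350.5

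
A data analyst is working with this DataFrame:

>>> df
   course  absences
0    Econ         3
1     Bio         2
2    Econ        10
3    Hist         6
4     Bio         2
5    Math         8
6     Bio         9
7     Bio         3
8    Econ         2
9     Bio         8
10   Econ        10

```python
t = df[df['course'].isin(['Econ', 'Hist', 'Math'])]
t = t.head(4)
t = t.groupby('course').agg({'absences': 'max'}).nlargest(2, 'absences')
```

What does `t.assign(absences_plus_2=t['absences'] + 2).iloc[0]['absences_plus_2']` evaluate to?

12

filter rows where course in ['Econ', 'Hist', 'Math']:
   course  absences
0    Econ         3
2    Econ        10
3    Hist         6
5    Math         8
8    Econ         2
10   Econ        10
take first 4 rows:
  course  absences
0   Econ         3
2   Econ        10
3   Hist         6
5   Math         8
group by course, max of absences:
        absences
course          
Econ          10
Hist           6
Math           8
take 2 rows with largest absences:
        absences
course          
Econ          10
Math           8
add column absences_plus_2 = t['absences'] + 2:
        absences  absences_plus_2
course                           
Econ          10               12
Math           8               10
value at position 0, column 'absences_plus_2' → 12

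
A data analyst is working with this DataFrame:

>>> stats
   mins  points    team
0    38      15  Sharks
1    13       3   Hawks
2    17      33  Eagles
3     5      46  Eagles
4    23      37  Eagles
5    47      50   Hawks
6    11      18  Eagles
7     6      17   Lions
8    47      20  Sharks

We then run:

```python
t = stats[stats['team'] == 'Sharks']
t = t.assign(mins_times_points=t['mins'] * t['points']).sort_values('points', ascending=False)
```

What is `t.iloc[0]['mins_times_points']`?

filter rows where team == 'Sharks':
   mins  points    team
0    38      15  Sharks
8    47      20  Sharks
add column mins_times_points = t['mins'] * t['points']:
   mins  points    team  mins_times_points
0    38      15  Sharks                570
8    47      20  Sharks                940
sort by points descending:
   mins  points    team  mins_times_points
8    47      20  Sharks                940
0    38      15  Sharks                570
value at position 0, column 'mins_times_points' → 940

940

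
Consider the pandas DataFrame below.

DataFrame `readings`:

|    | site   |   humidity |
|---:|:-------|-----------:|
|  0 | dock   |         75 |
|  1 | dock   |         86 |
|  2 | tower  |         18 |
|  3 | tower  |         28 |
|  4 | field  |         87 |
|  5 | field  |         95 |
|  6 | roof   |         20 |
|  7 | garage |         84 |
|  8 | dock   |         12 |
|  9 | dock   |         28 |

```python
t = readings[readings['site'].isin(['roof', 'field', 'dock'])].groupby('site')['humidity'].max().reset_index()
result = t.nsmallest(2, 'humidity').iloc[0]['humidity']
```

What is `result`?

filter rows where site in ['roof', 'field', 'dock']:
    site  humidity
0   dock        75
1   dock        86
4  field        87
5  field        95
6   roof        20
8   dock        12
9   dock        28
group by site, max of humidity:
site
dock     86
field    95
roof     20
Name: humidity, dtype: int64
reset_index():
    site  humidity
0   dock        86
1  field        95
2   roof        20
take 2 rows with smallest humidity:
   site  humidity
2  roof        20
0  dock        86
So iloc[0]['humidity'] = 20.

20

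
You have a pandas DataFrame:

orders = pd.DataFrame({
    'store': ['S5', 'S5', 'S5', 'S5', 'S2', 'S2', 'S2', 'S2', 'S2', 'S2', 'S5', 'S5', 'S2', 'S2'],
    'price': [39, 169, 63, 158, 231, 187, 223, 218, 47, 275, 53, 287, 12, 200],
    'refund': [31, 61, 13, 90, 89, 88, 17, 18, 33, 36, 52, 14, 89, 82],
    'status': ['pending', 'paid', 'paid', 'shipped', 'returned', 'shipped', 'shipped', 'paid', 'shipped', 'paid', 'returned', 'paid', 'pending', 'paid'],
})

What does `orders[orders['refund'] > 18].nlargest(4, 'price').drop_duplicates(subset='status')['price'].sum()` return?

693

filter rows where refund > 18:
   store  price  refund    status
0     S5     39      31   pending
1     S5    169      61      paid
3     S5    158      90   shipped
4     S2    231      89  returned
5     S2    187      88   shipped
8     S2     47      33   shipped
9     S2    275      36      paid
10    S5     53      52  returned
12    S2     12      89   pending
13    S2    200      82      paid
take 4 rows with largest price:
   store  price  refund    status
9     S2    275      36      paid
4     S2    231      89  returned
13    S2    200      82      paid
5     S2    187      88   shipped
drop duplicate status (keep=first):
  store  price  refund    status
9    S2    275      36      paid
4    S2    231      89  returned
5    S2    187      88   shipped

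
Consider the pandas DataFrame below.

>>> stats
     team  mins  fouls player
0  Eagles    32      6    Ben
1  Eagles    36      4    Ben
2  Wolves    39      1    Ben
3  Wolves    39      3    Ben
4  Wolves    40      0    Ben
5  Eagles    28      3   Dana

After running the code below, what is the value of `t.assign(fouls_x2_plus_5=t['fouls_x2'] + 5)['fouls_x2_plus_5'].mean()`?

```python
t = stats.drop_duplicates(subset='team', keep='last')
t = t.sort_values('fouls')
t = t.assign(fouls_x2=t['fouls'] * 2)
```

drop duplicate team (keep=last):
     team  mins  fouls player
4  Wolves    40      0    Ben
5  Eagles    28      3   Dana
sort by fouls:
     team  mins  fouls player
4  Wolves    40      0    Ben
5  Eagles    28      3   Dana
add column fouls_x2 = t['fouls'] * 2:
     team  mins  fouls player  fouls_x2
4  Wolves    40      0    Ben         0
5  Eagles    28      3   Dana         6
add column fouls_x2_plus_5 = t['fouls_x2'] + 5:
     team  mins  fouls player  fouls_x2  fouls_x2_plus_5
4  Wolves    40      0    Ben         0                5
5  Eagles    28      3   Dana         6               11

8.0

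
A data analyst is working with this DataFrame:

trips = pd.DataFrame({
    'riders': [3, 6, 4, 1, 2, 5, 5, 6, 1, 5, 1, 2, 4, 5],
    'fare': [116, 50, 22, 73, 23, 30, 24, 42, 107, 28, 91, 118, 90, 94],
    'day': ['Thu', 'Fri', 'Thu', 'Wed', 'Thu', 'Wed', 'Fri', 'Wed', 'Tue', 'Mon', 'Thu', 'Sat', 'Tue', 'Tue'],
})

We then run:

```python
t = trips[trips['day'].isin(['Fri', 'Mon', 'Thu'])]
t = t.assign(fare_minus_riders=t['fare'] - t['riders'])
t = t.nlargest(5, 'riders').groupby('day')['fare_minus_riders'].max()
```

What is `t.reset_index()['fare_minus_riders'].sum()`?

180

filter rows where day in ['Fri', 'Mon', 'Thu']:
    riders  fare  day
0        3   116  Thu
1        6    50  Fri
2        4    22  Thu
4        2    23  Thu
6        5    24  Fri
9        5    28  Mon
10       1    91  Thu
add column fare_minus_riders = t['fare'] - t['riders']:
    riders  fare  day  fare_minus_riders
0        3   116  Thu                113
1        6    50  Fri                 44
2        4    22  Thu                 18
4        2    23  Thu                 21
6        5    24  Fri                 19
9        5    28  Mon                 23
10       1    91  Thu                 90
take 5 rows with largest riders:
   riders  fare  day  fare_minus_riders
1       6    50  Fri                 44
6       5    24  Fri                 19
9       5    28  Mon                 23
2       4    22  Thu                 18
0       3   116  Thu                113
group by day, max of fare_minus_riders:
day
Fri     44
Mon     23
Thu    113
Name: fare_minus_riders, dtype: int64
reset_index():
   day  fare_minus_riders
0  Fri                 44
1  Mon                 23
2  Thu                113
The sum of column 'fare_minus_riders' is 180.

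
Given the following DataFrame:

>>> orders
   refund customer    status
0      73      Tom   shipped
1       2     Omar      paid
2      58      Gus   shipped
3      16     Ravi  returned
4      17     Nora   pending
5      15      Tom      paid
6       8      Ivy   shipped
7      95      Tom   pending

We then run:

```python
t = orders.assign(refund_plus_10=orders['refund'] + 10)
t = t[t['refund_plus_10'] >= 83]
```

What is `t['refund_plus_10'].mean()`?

add column refund_plus_10 = orders['refund'] + 10:
   refund customer    status  refund_plus_10
0      73      Tom   shipped              83
1       2     Omar      paid              12
2      58      Gus   shipped              68
3      16     Ravi  returned              26
4      17     Nora   pending              27
5      15      Tom      paid              25
6       8      Ivy   shipped              18
7      95      Tom   pending             105
filter rows where refund_plus_10 >= 83:
   refund customer   status  refund_plus_10
0      73      Tom  shipped              83
7      95      Tom  pending             105
mean of column 'refund_plus_10' → 94.0

94.0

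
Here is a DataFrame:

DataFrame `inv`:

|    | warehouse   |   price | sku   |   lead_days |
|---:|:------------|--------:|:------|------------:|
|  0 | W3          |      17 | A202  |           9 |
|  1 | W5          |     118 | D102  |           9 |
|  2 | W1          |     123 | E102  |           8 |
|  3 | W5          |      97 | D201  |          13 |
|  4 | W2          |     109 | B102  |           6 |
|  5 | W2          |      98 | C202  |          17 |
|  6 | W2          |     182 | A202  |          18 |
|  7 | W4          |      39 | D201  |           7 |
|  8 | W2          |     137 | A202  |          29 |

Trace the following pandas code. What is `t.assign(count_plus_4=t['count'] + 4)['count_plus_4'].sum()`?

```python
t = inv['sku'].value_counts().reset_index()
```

33

value_counts of sku:
sku
A202    3
D201    2
D102    1
E102    1
B102    1
C202    1
Name: count, dtype: int64
reset_index():
    sku  count
0  A202      3
1  D201      2
2  D102      1
3  E102      1
4  B102      1
5  C202      1
add column count_plus_4 = t['count'] + 4:
    sku  count  count_plus_4
0  A202      3             7
1  D201      2             6
2  D102      1             5
3  E102      1             5
4  B102      1             5
5  C202      1             5
sum of column 'count_plus_4' → 33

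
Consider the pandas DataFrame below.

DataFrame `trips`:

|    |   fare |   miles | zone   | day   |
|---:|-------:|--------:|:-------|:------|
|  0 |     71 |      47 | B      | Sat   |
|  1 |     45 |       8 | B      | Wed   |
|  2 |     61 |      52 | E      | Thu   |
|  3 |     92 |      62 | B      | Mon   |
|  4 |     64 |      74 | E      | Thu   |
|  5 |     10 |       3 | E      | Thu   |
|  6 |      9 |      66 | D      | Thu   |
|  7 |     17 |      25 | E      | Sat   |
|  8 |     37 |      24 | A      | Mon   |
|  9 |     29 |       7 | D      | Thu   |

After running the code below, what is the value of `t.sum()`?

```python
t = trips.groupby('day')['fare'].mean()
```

188.1

group by day, mean of fare:
day
Mon    64.5
Sat    44.0
Thu    34.6
Wed    45.0
Name: fare, dtype: float64
Finally, sum of the resulting series = 188.1.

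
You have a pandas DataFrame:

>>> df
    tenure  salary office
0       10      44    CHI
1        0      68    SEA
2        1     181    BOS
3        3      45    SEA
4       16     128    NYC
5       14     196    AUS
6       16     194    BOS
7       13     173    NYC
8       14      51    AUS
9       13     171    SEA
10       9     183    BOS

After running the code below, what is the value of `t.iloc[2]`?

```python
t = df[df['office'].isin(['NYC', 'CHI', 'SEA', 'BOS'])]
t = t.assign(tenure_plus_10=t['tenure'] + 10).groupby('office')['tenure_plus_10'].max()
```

filter rows where office in ['NYC', 'CHI', 'SEA', 'BOS']:
    tenure  salary office
0       10      44    CHI
1        0      68    SEA
2        1     181    BOS
3        3      45    SEA
4       16     128    NYC
6       16     194    BOS
7       13     173    NYC
9       13     171    SEA
10       9     183    BOS
add column tenure_plus_10 = t['tenure'] + 10:
    tenure  salary office  tenure_plus_10
0       10      44    CHI              20
1        0      68    SEA              10
2        1     181    BOS              11
3        3      45    SEA              13
4       16     128    NYC              26
6       16     194    BOS              26
7       13     173    NYC              23
9       13     171    SEA              23
10       9     183    BOS              19
group by office, max of tenure_plus_10:
office
BOS    26
CHI    20
NYC    26
SEA    23
Name: tenure_plus_10, dtype: int64

26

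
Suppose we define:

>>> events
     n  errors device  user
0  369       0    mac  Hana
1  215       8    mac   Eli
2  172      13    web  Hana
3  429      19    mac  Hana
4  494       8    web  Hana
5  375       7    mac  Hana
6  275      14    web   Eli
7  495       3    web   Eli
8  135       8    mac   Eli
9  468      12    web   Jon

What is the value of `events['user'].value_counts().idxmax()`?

Hana

value_counts of user:
user
Hana    5
Eli     4
Jon     1
Name: count, dtype: int64
Finally, label with the largest value = Hana.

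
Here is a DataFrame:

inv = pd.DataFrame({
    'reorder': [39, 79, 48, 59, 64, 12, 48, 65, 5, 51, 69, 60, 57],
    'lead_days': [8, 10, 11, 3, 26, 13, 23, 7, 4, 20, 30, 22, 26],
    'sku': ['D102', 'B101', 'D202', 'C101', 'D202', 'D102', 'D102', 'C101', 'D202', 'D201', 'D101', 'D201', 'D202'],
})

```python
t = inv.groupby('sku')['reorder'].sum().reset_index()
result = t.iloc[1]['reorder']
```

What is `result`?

124

group by sku, sum of reorder:
sku
B101     79
C101    124
D101     69
D102     99
D201    111
D202    174
Name: reorder, dtype: int64
reset_index():
    sku  reorder
0  B101       79
1  C101      124
2  D101       69
3  D102       99
4  D201      111
5  D202      174
Then the value at position 1, column 'reorder': 124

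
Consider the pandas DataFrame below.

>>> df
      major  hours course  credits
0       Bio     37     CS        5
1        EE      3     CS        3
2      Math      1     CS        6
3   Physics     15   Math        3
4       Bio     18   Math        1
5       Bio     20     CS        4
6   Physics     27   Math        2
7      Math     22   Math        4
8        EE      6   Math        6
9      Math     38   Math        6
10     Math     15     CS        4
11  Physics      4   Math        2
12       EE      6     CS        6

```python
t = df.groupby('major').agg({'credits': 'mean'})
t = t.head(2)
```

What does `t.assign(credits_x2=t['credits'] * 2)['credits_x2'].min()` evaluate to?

6.66666666667

group by major, mean of credits:
          credits
major            
Bio      3.333333
EE       5.000000
Math     5.000000
Physics  2.333333
take first 2 rows:
        credits
major          
Bio    3.333333
EE     5.000000
add column credits_x2 = t['credits'] * 2:
        credits  credits_x2
major                      
Bio    3.333333    6.666667
EE     5.000000   10.000000
Hence 6.66666666667.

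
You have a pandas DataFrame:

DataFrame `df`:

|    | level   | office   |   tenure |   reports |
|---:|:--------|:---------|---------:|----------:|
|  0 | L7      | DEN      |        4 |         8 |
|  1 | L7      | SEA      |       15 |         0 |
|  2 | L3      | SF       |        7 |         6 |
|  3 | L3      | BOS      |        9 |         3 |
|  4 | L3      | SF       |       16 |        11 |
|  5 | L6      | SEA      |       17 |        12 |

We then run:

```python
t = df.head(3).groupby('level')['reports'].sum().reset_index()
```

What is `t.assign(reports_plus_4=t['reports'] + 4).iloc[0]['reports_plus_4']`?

take first 3 rows:
  level office  tenure  reports
0    L7    DEN       4        8
1    L7    SEA      15        0
2    L3     SF       7        6
group by level, sum of reports:
level
L3    6
L7    8
Name: reports, dtype: int64
reset_index():
  level  reports
0    L3        6
1    L7        8
add column reports_plus_4 = t['reports'] + 4:
  level  reports  reports_plus_4
0    L3        6              10
1    L7        8              12
The value at position 0, column 'reports_plus_4' is 10.

10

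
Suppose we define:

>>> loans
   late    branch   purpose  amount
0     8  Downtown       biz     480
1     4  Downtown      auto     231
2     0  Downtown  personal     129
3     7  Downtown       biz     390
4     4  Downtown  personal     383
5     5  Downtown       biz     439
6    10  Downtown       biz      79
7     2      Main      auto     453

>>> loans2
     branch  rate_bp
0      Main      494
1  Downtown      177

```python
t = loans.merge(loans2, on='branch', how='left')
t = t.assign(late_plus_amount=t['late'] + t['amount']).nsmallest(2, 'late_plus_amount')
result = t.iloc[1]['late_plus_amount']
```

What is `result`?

129

merge on 'branch' (how='left') → 8 rows:
   late    branch   purpose  amount  rate_bp
0     8  Downtown       biz     480      177
1     4  Downtown      auto     231      177
2     0  Downtown  personal     129      177
3     7  Downtown       biz     390      177
4     4  Downtown  personal     383      177
5     5  Downtown       biz     439      177
6    10  Downtown       biz      79      177
7     2      Main      auto     453      494
add column late_plus_amount = t['late'] + t['amount']:
   late    branch   purpose  amount  rate_bp  late_plus_amount
0     8  Downtown       biz     480      177               488
1     4  Downtown      auto     231      177               235
2     0  Downtown  personal     129      177               129
3     7  Downtown       biz     390      177               397
4     4  Downtown  personal     383      177               387
5     5  Downtown       biz     439      177               444
6    10  Downtown       biz      79      177                89
7     2      Main      auto     453      494               455
take 2 rows with smallest late_plus_amount:
   late    branch   purpose  amount  rate_bp  late_plus_amount
6    10  Downtown       biz      79      177                89
2     0  Downtown  personal     129      177               129
The value at position 1, column 'late_plus_amount' is 129.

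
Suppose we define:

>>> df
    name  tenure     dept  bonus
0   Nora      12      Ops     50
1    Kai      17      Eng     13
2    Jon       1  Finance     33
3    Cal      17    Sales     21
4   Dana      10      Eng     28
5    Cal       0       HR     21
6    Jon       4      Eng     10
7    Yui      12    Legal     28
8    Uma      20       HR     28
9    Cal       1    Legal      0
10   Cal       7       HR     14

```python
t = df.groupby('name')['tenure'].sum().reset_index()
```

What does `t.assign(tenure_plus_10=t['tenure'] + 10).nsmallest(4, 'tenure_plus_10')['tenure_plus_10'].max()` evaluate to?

22

group by name, sum of tenure:
name
Cal     25
Dana    10
Jon      5
Kai     17
Nora    12
Uma     20
Yui     12
Name: tenure, dtype: int64
reset_index():
   name  tenure
0   Cal      25
1  Dana      10
2   Jon       5
3   Kai      17
4  Nora      12
5   Uma      20
6   Yui      12
add column tenure_plus_10 = t['tenure'] + 10:
   name  tenure  tenure_plus_10
0   Cal      25              35
1  Dana      10              20
2   Jon       5              15
3   Kai      17              27
4  Nora      12              22
5   Uma      20              30
6   Yui      12              22
take 4 rows with smallest tenure_plus_10:
   name  tenure  tenure_plus_10
2   Jon       5              15
1  Dana      10              20
4  Nora      12              22
6   Yui      12              22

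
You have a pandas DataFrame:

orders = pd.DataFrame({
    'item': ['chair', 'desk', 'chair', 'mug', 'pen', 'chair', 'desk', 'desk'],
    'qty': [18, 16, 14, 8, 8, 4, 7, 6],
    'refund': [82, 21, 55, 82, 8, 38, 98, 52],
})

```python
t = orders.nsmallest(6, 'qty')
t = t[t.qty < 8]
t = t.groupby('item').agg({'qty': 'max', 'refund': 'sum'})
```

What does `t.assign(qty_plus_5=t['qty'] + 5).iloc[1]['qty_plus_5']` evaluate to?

12

take 6 rows with smallest qty:
    item  qty  refund
5  chair    4      38
7   desk    6      52
6   desk    7      98
3    mug    8      82
4    pen    8       8
2  chair   14      55
filter rows where qty < 8:
    item  qty  refund
5  chair    4      38
7   desk    6      52
6   desk    7      98
group by item: max(qty), sum(refund):
       qty  refund
item              
chair    4      38
desk     7     150
add column qty_plus_5 = t['qty'] + 5:
       qty  refund  qty_plus_5
item                          
chair    4      38           9
desk     7     150          12
Finally, value at position 1, column 'qty_plus_5' = 12.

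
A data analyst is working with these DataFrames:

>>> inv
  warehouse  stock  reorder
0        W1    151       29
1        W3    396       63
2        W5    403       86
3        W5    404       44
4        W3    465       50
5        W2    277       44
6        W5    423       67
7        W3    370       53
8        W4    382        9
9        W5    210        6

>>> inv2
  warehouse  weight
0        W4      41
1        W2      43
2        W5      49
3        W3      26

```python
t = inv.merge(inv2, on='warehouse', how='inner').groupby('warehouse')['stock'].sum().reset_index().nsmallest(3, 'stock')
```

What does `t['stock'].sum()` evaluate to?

merge on 'warehouse' (how='inner') → 9 rows:
  warehouse  stock  reorder  weight
0        W3    396       63      26
1        W5    403       86      49
2        W5    404       44      49
3        W3    465       50      26
4        W2    277       44      43
5        W5    423       67      49
6        W3    370       53      26
7        W4    382        9      41
8        W5    210        6      49
group by warehouse, sum of stock:
warehouse
W2     277
W3    1231
W4     382
W5    1440
Name: stock, dtype: int64
reset_index():
  warehouse  stock
0        W2    277
1        W3   1231
2        W4    382
3        W5   1440
take 3 rows with smallest stock:
  warehouse  stock
0        W2    277
2        W4    382
1        W3   1231

1890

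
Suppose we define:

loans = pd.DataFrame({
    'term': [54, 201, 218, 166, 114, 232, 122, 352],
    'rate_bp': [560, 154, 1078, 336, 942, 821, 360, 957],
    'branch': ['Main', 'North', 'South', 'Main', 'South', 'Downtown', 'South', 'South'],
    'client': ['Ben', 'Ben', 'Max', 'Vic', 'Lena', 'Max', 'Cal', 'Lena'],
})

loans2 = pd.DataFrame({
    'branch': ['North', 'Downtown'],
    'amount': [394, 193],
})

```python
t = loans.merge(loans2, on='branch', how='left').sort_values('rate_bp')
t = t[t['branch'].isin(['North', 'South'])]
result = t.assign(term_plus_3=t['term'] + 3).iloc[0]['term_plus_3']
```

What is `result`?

204

merge on 'branch' (how='left') → 8 rows:
   term  rate_bp    branch client  amount
0    54      560      Main    Ben     NaN
1   201      154     North    Ben   394.0
2   218     1078     South    Max     NaN
3   166      336      Main    Vic     NaN
4   114      942     South   Lena     NaN
5   232      821  Downtown    Max   193.0
6   122      360     South    Cal     NaN
7   352      957     South   Lena     NaN
sort by rate_bp:
   term  rate_bp    branch client  amount
1   201      154     North    Ben   394.0
3   166      336      Main    Vic     NaN
6   122      360     South    Cal     NaN
0    54      560      Main    Ben     NaN
5   232      821  Downtown    Max   193.0
4   114      942     South   Lena     NaN
7   352      957     South   Lena     NaN
2   218     1078     South    Max     NaN
filter rows where branch in ['North', 'South']:
   term  rate_bp branch client  amount
1   201      154  North    Ben   394.0
6   122      360  South    Cal     NaN
4   114      942  South   Lena     NaN
7   352      957  South   Lena     NaN
2   218     1078  South    Max     NaN
add column term_plus_3 = t['term'] + 3:
   term  rate_bp branch client  amount  term_plus_3
1   201      154  North    Ben   394.0          204
6   122      360  South    Cal     NaN          125
4   114      942  South   Lena     NaN          117
7   352      957  South   Lena     NaN          355
2   218     1078  South    Max     NaN          221
Finally, value at position 0, column 'term_plus_3' = 204.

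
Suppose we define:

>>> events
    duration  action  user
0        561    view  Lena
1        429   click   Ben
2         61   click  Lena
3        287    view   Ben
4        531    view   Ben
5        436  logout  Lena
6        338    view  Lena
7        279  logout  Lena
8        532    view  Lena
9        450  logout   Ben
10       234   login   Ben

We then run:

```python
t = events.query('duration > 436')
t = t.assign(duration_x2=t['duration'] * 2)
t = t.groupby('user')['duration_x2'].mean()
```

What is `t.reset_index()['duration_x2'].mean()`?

1037.0

filter rows where duration > 436:
   duration  action  user
0       561    view  Lena
4       531    view   Ben
8       532    view  Lena
9       450  logout   Ben
add column duration_x2 = t['duration'] * 2:
   duration  action  user  duration_x2
0       561    view  Lena         1122
4       531    view   Ben         1062
8       532    view  Lena         1064
9       450  logout   Ben          900
group by user, mean of duration_x2:
user
Ben      981.0
Lena    1093.0
Name: duration_x2, dtype: float64
reset_index():
   user  duration_x2
0   Ben        981.0
1  Lena       1093.0
Finally, mean of column 'duration_x2' = 1037.0.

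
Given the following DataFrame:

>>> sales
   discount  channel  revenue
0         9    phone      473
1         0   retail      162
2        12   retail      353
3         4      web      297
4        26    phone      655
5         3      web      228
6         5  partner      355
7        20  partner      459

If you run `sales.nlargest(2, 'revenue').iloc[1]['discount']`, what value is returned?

9

take 2 rows with largest revenue:
   discount channel  revenue
4        26   phone      655
0         9   phone      473
Then the value at position 1, column 'discount': 9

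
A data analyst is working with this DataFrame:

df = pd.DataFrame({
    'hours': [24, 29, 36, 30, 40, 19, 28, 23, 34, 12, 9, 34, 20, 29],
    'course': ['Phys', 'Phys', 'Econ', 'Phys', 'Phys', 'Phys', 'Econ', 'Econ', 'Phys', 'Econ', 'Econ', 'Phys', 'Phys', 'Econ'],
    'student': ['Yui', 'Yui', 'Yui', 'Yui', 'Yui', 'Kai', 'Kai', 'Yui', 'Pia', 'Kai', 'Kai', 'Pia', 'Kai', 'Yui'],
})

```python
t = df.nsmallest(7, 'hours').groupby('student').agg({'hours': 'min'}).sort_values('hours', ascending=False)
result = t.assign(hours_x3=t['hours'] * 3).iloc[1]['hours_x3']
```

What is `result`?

take 7 rows with smallest hours:
    hours course student
10      9   Econ     Kai
9      12   Econ     Kai
5      19   Phys     Kai
12     20   Phys     Kai
7      23   Econ     Yui
0      24   Phys     Yui
6      28   Econ     Kai
group by student, min of hours:
         hours
student       
Kai          9
Yui         23
sort by hours descending:
         hours
student       
Yui         23
Kai          9
add column hours_x3 = t['hours'] * 3:
         hours  hours_x3
student                 
Yui         23        69
Kai          9        27
Reading off the value at position 1, column 'hours_x3', we get 27.

27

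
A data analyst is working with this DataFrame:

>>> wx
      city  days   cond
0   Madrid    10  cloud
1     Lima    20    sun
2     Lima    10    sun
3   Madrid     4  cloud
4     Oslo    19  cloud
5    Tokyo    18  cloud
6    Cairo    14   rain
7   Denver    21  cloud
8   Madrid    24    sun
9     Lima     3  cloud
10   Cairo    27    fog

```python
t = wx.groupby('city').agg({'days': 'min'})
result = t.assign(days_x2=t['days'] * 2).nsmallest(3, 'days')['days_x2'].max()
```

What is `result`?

28

group by city, min of days:
        days
city        
Cairo     14
Denver    21
Lima       3
Madrid     4
Oslo      19
Tokyo     18
add column days_x2 = t['days'] * 2:
        days  days_x2
city                 
Cairo     14       28
Denver    21       42
Lima       3        6
Madrid     4        8
Oslo      19       38
Tokyo     18       36
take 3 rows with smallest days:
        days  days_x2
city                 
Lima       3        6
Madrid     4        8
Cairo     14       28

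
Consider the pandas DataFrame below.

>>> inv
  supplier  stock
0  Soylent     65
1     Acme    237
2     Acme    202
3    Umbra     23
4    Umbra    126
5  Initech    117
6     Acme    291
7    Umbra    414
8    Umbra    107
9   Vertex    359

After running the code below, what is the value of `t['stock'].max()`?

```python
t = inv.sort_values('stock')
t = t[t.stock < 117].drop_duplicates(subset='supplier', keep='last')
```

107

sort by stock:
  supplier  stock
3    Umbra     23
0  Soylent     65
8    Umbra    107
5  Initech    117
4    Umbra    126
2     Acme    202
1     Acme    237
6     Acme    291
9   Vertex    359
7    Umbra    414
filter rows where stock < 117:
  supplier  stock
3    Umbra     23
0  Soylent     65
8    Umbra    107
drop duplicate supplier (keep=last):
  supplier  stock
0  Soylent     65
8    Umbra    107
So max() = 107.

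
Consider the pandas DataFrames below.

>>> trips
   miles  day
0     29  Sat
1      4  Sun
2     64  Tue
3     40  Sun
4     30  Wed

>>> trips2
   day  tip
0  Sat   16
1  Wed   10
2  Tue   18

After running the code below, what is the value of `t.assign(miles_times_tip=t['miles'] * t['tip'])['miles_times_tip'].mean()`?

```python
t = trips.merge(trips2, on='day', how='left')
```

638.666666667

merge on 'day' (how='left') → 5 rows:
   miles  day   tip
0     29  Sat  16.0
1      4  Sun   NaN
2     64  Tue  18.0
3     40  Sun   NaN
4     30  Wed  10.0
add column miles_times_tip = t['miles'] * t['tip']:
   miles  day   tip  miles_times_tip
0     29  Sat  16.0            464.0
1      4  Sun   NaN              NaN
2     64  Tue  18.0           1152.0
3     40  Sun   NaN              NaN
4     30  Wed  10.0            300.0
So mean() = 638.666666667.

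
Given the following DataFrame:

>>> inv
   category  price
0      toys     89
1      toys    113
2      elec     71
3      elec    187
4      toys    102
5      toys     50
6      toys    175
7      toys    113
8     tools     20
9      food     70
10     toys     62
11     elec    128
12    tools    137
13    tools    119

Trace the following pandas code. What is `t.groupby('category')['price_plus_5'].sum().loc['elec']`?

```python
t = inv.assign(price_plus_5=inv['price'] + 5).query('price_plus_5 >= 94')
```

325

add column price_plus_5 = inv['price'] + 5:
   category  price  price_plus_5
0      toys     89            94
1      toys    113           118
2      elec     71            76
3      elec    187           192
4      toys    102           107
5      toys     50            55
6      toys    175           180
7      toys    113           118
8     tools     20            25
9      food     70            75
10     toys     62            67
11     elec    128           133
12    tools    137           142
13    tools    119           124
filter rows where price_plus_5 >= 94:
   category  price  price_plus_5
0      toys     89            94
1      toys    113           118
3      elec    187           192
4      toys    102           107
6      toys    175           180
7      toys    113           118
11     elec    128           133
12    tools    137           142
13    tools    119           124
group by category, sum of price_plus_5:
category
elec     325
tools    266
toys     617
Name: price_plus_5, dtype: int64
The value at index 'elec' is 325.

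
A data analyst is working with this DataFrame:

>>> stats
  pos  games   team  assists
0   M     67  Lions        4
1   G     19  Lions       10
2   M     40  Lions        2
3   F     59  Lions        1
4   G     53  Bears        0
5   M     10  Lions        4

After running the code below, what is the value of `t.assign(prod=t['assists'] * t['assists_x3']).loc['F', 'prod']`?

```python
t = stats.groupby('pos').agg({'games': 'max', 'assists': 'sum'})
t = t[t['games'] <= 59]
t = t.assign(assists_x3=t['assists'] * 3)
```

3

group by pos: max(games), sum(assists):
     games  assists
pos                
F       59        1
G       53       10
M       67       10
filter rows where games <= 59:
     games  assists
pos                
F       59        1
G       53       10
add column assists_x3 = t['assists'] * 3:
     games  assists  assists_x3
pos                            
F       59        1           3
G       53       10          30
add column prod = t['assists'] * t['assists_x3']:
     games  assists  assists_x3  prod
pos                                  
F       59        1           3     3
G       53       10          30   300
The value at row 'F', column 'prod' is 3.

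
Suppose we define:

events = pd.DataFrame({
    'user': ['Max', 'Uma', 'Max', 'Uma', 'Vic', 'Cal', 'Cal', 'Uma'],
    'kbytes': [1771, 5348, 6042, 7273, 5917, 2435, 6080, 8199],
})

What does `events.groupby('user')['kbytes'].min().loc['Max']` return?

1771

group by user, min of kbytes:
user
Cal    2435
Max    1771
Uma    5348
Vic    5917
Name: kbytes, dtype: int64
Taking the value at index 'Max' gives 1771.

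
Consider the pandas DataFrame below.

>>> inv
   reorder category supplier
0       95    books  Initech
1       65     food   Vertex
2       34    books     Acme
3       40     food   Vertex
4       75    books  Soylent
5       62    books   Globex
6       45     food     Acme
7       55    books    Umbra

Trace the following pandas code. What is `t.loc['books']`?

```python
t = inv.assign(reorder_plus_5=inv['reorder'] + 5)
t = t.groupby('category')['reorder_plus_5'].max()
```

add column reorder_plus_5 = inv['reorder'] + 5:
   reorder category supplier  reorder_plus_5
0       95    books  Initech             100
1       65     food   Vertex              70
2       34    books     Acme              39
3       40     food   Vertex              45
4       75    books  Soylent              80
5       62    books   Globex              67
6       45     food     Acme              50
7       55    books    Umbra              60
group by category, max of reorder_plus_5:
category
books    100
food      70
Name: reorder_plus_5, dtype: int64

100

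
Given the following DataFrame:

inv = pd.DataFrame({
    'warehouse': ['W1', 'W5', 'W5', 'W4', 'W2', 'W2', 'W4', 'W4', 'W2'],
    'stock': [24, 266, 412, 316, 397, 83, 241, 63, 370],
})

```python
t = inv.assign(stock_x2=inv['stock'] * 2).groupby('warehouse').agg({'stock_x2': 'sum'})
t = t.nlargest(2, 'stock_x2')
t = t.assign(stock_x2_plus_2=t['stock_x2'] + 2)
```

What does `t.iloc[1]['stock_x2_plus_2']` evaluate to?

1358

add column stock_x2 = inv['stock'] * 2:
  warehouse  stock  stock_x2
0        W1     24        48
1        W5    266       532
2        W5    412       824
3        W4    316       632
4        W2    397       794
5        W2     83       166
6        W4    241       482
7        W4     63       126
8        W2    370       740
group by warehouse, sum of stock_x2:
           stock_x2
warehouse          
W1               48
W2             1700
W4             1240
W5             1356
take 2 rows with largest stock_x2:
           stock_x2
warehouse          
W2             1700
W5             1356
add column stock_x2_plus_2 = t['stock_x2'] + 2:
           stock_x2  stock_x2_plus_2
warehouse                           
W2             1700             1702
W5             1356             1358
Finally, value at position 1, column 'stock_x2_plus_2' = 1358.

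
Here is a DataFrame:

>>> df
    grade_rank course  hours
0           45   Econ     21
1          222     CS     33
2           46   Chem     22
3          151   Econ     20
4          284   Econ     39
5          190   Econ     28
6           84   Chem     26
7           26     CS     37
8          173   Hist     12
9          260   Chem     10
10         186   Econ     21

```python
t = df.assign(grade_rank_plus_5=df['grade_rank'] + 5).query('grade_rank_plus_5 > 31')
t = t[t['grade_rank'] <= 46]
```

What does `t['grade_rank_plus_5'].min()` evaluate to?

add column grade_rank_plus_5 = df['grade_rank'] + 5:
    grade_rank course  hours  grade_rank_plus_5
0           45   Econ     21                 50
1          222     CS     33                227
2           46   Chem     22                 51
3          151   Econ     20                156
4          284   Econ     39                289
5          190   Econ     28                195
6           84   Chem     26                 89
7           26     CS     37                 31
8          173   Hist     12                178
9          260   Chem     10                265
10         186   Econ     21                191
filter rows where grade_rank_plus_5 > 31:
    grade_rank course  hours  grade_rank_plus_5
0           45   Econ     21                 50
1          222     CS     33                227
2           46   Chem     22                 51
3          151   Econ     20                156
4          284   Econ     39                289
5          190   Econ     28                195
6           84   Chem     26                 89
8          173   Hist     12                178
9          260   Chem     10                265
10         186   Econ     21                191
filter rows where grade_rank <= 46:
   grade_rank course  hours  grade_rank_plus_5
0          45   Econ     21                 50
2          46   Chem     22                 51

50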